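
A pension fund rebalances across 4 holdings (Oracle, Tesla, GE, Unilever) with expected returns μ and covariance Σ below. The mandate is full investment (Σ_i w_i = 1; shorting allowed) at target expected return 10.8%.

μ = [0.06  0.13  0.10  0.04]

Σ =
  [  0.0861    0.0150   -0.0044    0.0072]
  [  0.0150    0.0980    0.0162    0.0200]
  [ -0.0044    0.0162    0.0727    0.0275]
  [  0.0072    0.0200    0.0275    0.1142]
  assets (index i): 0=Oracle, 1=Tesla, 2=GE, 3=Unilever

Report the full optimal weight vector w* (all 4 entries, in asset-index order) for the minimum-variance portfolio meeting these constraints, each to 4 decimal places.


u=Σ⁻¹μ = [0.5887  1.0668  1.2385  -0.1719]
v=Σ⁻¹𝟙 = [10.8383  5.7676  11.5018  4.2934]
a=μᵀu=0.290972  b=𝟙ᵀu=2.722012  c=𝟙ᵀv=32.401236  D=ac−b²=2.018505
λ₁=(c·0.108−b)/D = (32.401236·0.108−2.722012)/2.018505 = 0.385098
λ₂=(a−b·0.108)/D = (0.290972−2.722012·0.108)/2.018505 = -0.001489
w* = 0.385098·u + -0.001489·v:
  w_0 = 0.385098·0.5887 + -0.001489·10.8383 = 0.2106  (Oracle)
  w_1 = 0.385098·1.0668 + -0.001489·5.7676 = 0.4022  (Tesla)
  w_2 = 0.385098·1.2385 + -0.001489·11.5018 = 0.4598  (GE)
  w_3 = 0.385098·-0.1719 + -0.001489·4.2934 = -0.0726  (Unilever)
Σw_i=1.0000  μᵀw=0.1080
σ²=wᵀΣw=λ₁·μ_p+λ₂ = 0.385098·0.108 + -0.001489 = 0.040102 ≈ 0.0401

0.2106  0.4022  0.4598  -0.0726


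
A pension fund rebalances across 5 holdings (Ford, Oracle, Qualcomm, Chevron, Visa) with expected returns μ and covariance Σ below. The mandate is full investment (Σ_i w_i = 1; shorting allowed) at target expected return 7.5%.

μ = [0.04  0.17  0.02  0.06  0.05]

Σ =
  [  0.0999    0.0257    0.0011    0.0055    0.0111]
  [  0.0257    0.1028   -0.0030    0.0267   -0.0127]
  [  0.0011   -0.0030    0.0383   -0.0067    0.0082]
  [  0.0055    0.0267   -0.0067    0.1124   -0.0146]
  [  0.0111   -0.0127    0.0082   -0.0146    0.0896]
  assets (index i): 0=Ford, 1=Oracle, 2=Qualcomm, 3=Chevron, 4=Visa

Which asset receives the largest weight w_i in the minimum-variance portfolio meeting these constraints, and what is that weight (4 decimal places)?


Qualcomm (0.3327)

g=Σ⁻¹μ = [-0.1590  1.7411  0.5344  0.2662  0.8190]
h=Σ⁻¹𝟙 = [5.9936  7.7944  25.9467  9.6921  10.7277]
a=μᵀg=0.357234  b=𝟙ᵀg=3.201643  c=𝟙ᵀh=60.154548  D=ac−b²=11.238731
λ₁=(c·0.075−b)/D = (60.154548·0.075−3.201643)/11.238731 = 0.116557
λ₂=(a−b·0.075)/D = (0.357234−3.201643·0.075)/11.238731 = 0.010420
w* = 0.116557·g + 0.010420·h:
  w_0 = 0.116557·-0.1590 + 0.010420·5.9936 = 0.0439  (Ford)
  w_1 = 0.116557·1.7411 + 0.010420·7.7944 = 0.2842  (Oracle)
  w_2 = 0.116557·0.5344 + 0.010420·25.9467 = 0.3327  (Qualcomm)
  w_3 = 0.116557·0.2662 + 0.010420·9.6921 = 0.1320  (Chevron)
  w_4 = 0.116557·0.8190 + 0.010420·10.7277 = 0.2072  (Visa)
Σw_i=1.0000  μᵀw=0.0750
σ²=wᵀΣw=λ₁·μ_p+λ₂ = 0.116557·0.075 + 0.010420 = 0.019162 ≈ 0.0192


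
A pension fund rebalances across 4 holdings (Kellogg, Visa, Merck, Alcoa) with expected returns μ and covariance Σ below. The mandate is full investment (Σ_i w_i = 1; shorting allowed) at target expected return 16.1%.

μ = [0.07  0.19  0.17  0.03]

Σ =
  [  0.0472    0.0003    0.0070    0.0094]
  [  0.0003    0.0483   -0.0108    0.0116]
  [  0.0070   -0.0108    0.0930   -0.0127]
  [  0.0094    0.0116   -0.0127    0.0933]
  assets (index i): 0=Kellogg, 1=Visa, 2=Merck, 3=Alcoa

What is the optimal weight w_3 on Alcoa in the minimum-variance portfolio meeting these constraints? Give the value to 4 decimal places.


g=Σ⁻¹μ = [1.1281  4.4396  2.2535  -0.0373]
h=Σ⁻¹𝟙 = [17.5132  21.5784  13.0391  8.0457]
a=μᵀg=1.304466  b=𝟙ᵀg=7.783841  c=𝟙ᵀh=60.176408  D=ac−b²=17.909894
λ₁=(c·0.161−b)/D = (60.176408·0.161−7.783841)/17.909894 = 0.106341
λ₂=(a−b·0.161)/D = (1.304466−7.783841·0.161)/17.909894 = 0.002863
w* = 0.106341·g + 0.002863·h:
  w_0 = 0.106341·1.1281 + 0.002863·17.5132 = 0.1701  (Kellogg)
  w_1 = 0.106341·4.4396 + 0.002863·21.5784 = 0.5339  (Visa)
  w_2 = 0.106341·2.2535 + 0.002863·13.0391 = 0.2770  (Merck)
  w_3 = 0.106341·-0.0373 + 0.002863·8.0457 = 0.0191  (Alcoa)
Σw_i=1.0000  μᵀw=0.1610
σ²=wᵀΣw=λ₁·μ_p+λ₂ = 0.106341·0.161 + 0.002863 = 0.019983 ≈ 0.0200

0.0191


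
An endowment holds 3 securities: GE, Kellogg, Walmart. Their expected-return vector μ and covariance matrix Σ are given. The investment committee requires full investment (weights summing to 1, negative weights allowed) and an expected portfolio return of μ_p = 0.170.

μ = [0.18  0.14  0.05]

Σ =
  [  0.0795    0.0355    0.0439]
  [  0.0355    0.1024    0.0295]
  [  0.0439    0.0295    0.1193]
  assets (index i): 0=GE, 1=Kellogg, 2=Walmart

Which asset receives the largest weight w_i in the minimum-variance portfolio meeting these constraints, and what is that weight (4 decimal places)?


GE (0.6990)

p=Σ⁻¹μ = [2.2565  0.7573  -0.5985]
q=Σ⁻¹𝟙 = [7.6715  5.9267  4.0937]
a=μᵀp=0.482265  b=𝟙ᵀp=2.415303  c=𝟙ᵀq=17.691976  D=ac−b²=2.698529
λ₁=(c·0.170−b)/D = (17.691976·0.170−2.415303)/2.698529 = 0.219502
λ₂=(a−b·0.170)/D = (0.482265−2.415303·0.170)/2.698529 = 0.026556
w* = 0.219502·p + 0.026556·q:
  w_0 = 0.219502·2.2565 + 0.026556·7.6715 = 0.6990  (GE)
  w_1 = 0.219502·0.7573 + 0.026556·5.9267 = 0.3236  (Kellogg)
  w_2 = 0.219502·-0.5985 + 0.026556·4.0937 = -0.0227  (Walmart)
Σw_i=1.0000  μᵀw=0.1700
σ²=wᵀΣw=λ₁·μ_p+λ₂ = 0.219502·0.170 + 0.026556 = 0.063872 ≈ 0.0639


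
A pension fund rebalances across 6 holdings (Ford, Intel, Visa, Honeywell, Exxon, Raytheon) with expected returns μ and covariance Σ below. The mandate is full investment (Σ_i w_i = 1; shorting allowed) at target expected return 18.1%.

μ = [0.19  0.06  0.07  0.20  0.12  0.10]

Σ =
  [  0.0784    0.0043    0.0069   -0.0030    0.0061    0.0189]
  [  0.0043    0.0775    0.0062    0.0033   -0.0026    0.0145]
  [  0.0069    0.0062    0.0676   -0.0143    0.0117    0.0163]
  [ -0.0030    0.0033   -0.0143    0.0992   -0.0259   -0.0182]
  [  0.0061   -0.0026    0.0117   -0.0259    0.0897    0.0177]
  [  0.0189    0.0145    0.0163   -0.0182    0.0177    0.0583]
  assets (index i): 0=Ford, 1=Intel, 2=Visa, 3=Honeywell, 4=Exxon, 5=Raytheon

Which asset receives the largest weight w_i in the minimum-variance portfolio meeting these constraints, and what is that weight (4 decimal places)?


g=Σ⁻¹μ = [2.0412  0.3230  0.8358  2.8346  1.6990  1.1086]
h=Σ⁻¹𝟙 = [8.3969  9.2262  12.0614  16.8200  12.0868  10.3449]
a=μᵀg=1.347375  b=𝟙ᵀg=8.842183  c=𝟙ᵀh=68.936147  D=ac−b²=14.698663
λ₁=(c·0.181−b)/D = (68.936147·0.181−8.842183)/14.698663 = 0.247319
λ₂=(a−b·0.181)/D = (1.347375−8.842183·0.181)/14.698663 = -0.017217
w* = 0.247319·g + -0.017217·h:
  w_0 = 0.247319·2.0412 + -0.017217·8.3969 = 0.3603  (Ford)
  w_1 = 0.247319·0.3230 + -0.017217·9.2262 = -0.0790  (Intel)
  w_2 = 0.247319·0.8358 + -0.017217·12.0614 = -0.0009  (Visa)
  w_3 = 0.247319·2.8346 + -0.017217·16.8200 = 0.4115  (Honeywell)
  w_4 = 0.247319·1.6990 + -0.017217·12.0868 = 0.2121  (Exxon)
  w_5 = 0.247319·1.1086 + -0.017217·10.3449 = 0.0961  (Raytheon)
Σw_i=1.0000  μᵀw=0.1810
σ²=wᵀΣw=λ₁·μ_p+λ₂ = 0.247319·0.181 + -0.017217 = 0.027548 ≈ 0.0275

Honeywell (0.4115)


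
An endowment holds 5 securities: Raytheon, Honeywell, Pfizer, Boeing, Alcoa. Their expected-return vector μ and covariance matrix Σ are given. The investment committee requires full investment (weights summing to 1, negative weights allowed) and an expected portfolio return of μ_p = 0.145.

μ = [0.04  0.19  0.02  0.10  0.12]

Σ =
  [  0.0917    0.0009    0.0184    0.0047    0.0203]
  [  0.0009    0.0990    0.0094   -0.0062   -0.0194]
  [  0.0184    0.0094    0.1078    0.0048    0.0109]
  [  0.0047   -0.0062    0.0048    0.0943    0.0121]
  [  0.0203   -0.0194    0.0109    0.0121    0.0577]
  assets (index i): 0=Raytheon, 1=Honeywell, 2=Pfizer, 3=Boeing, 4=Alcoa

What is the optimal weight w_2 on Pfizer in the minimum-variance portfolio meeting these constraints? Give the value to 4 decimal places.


x=Σ⁻¹μ = [-0.2084  2.5761  -0.3359  0.8856  2.8969]
y=Σ⁻¹𝟙 = [5.5207  13.4784  5.0365  8.7609  17.1318]
a=μᵀx=0.910599  b=𝟙ᵀx=5.814364  c=𝟙ᵀy=49.928281  D=ac−b²=11.657813
λ₁=(c·0.145−b)/D = (49.928281·0.145−5.814364)/11.657813 = 0.122256
λ₂=(a−b·0.145)/D = (0.910599−5.814364·0.145)/11.657813 = 0.005791
w* = 0.122256·x + 0.005791·y:
  w_0 = 0.122256·-0.2084 + 0.005791·5.5207 = 0.0065  (Raytheon)
  w_1 = 0.122256·2.5761 + 0.005791·13.4784 = 0.3930  (Honeywell)
  w_2 = 0.122256·-0.3359 + 0.005791·5.0365 = -0.0119  (Pfizer)
  w_3 = 0.122256·0.8856 + 0.005791·8.7609 = 0.1590  (Boeing)
  w_4 = 0.122256·2.8969 + 0.005791·17.1318 = 0.4534  (Alcoa)
Σw_i=1.0000  μᵀw=0.1450
σ²=wᵀΣw=λ₁·μ_p+λ₂ = 0.122256·0.145 + 0.005791 = 0.023519 ≈ 0.0235

-0.0119


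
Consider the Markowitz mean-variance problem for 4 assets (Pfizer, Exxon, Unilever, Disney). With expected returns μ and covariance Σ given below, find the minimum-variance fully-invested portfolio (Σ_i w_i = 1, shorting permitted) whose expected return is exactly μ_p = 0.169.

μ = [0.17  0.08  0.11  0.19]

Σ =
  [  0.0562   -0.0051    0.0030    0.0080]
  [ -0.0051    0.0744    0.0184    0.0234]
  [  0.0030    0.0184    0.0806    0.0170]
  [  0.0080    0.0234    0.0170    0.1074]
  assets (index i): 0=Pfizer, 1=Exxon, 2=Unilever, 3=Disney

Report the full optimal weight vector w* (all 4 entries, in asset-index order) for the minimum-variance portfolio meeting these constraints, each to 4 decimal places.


x=Σ⁻¹μ = [2.8581  0.6617  0.8375  1.2795]
y=Σ⁻¹𝟙 = [17.7754  11.2852  8.2795  4.2176]
a=μᵀx=0.874034  b=𝟙ᵀx=5.636718  c=𝟙ᵀy=41.557671  D=ac−b²=4.550230
λ₁=(c·0.169−b)/D = (41.557671·0.169−5.636718)/4.550230 = 0.304716
λ₂=(a−b·0.169)/D = (0.874034−5.636718·0.169)/4.550230 = -0.017268
w* = 0.304716·x + -0.017268·y:
  w_0 = 0.304716·2.8581 + -0.017268·17.7754 = 0.5640  (Pfizer)
  w_1 = 0.304716·0.6617 + -0.017268·11.2852 = 0.0067  (Exxon)
  w_2 = 0.304716·0.8375 + -0.017268·8.2795 = 0.1122  (Unilever)
  w_3 = 0.304716·1.2795 + -0.017268·4.2176 = 0.3170  (Disney)
Σw_i=1.0000  μᵀw=0.1690
σ²=wᵀΣw=λ₁·μ_p+λ₂ = 0.304716·0.169 + -0.017268 = 0.034229 ≈ 0.0342

0.5640  0.0067  0.1122  0.3170


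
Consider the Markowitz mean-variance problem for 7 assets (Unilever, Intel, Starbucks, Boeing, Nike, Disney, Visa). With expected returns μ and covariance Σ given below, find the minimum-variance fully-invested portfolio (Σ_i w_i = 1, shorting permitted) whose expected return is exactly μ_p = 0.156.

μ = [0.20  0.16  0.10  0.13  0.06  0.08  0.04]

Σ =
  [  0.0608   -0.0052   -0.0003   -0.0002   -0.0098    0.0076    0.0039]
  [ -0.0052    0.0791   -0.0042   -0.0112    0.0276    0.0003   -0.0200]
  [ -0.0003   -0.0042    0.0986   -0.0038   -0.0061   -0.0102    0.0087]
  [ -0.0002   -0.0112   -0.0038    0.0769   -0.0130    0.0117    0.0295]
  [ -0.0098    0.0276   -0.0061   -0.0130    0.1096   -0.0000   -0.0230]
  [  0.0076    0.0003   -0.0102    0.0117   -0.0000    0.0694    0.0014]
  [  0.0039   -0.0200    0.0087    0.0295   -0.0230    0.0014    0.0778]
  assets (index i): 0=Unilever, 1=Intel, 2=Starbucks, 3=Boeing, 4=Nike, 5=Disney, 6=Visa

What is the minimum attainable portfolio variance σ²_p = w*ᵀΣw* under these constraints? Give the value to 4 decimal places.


0.0155

u=Σ⁻¹μ = [3.5216  2.4542  1.2885  2.0497  0.6043  0.5960  0.2151]
v=Σ⁻¹𝟙 = [17.3309  15.3019  12.0233  10.7280  11.6433  12.1267  13.7299]
a=μᵀu=1.584840  b=𝟙ᵀu=10.729376  c=𝟙ᵀv=92.883966  D=ac−b²=32.086754
λ₁=(c·0.156−b)/D = (92.883966·0.156−10.729376)/32.086754 = 0.117199
λ₂=(a−b·0.156)/D = (1.584840−10.729376·0.156)/32.086754 = -0.002772
w* = 0.117199·u + -0.002772·v:
  w_0 = 0.117199·3.5216 + -0.002772·17.3309 = 0.3647  (Unilever)
  w_1 = 0.117199·2.4542 + -0.002772·15.3019 = 0.2452  (Intel)
  w_2 = 0.117199·1.2885 + -0.002772·12.0233 = 0.1177  (Starbucks)
  w_3 = 0.117199·2.0497 + -0.002772·10.7280 = 0.2105  (Boeing)
  w_4 = 0.117199·0.6043 + -0.002772·11.6433 = 0.0385  (Nike)
  w_5 = 0.117199·0.5960 + -0.002772·12.1267 = 0.0362  (Disney)
  w_6 = 0.117199·0.2151 + -0.002772·13.7299 = -0.0128  (Visa)
Σw_i=1.0000  μᵀw=0.1560
σ²=wᵀΣw=λ₁·μ_p+λ₂ = 0.117199·0.156 + -0.002772 = 0.015511 ≈ 0.0155


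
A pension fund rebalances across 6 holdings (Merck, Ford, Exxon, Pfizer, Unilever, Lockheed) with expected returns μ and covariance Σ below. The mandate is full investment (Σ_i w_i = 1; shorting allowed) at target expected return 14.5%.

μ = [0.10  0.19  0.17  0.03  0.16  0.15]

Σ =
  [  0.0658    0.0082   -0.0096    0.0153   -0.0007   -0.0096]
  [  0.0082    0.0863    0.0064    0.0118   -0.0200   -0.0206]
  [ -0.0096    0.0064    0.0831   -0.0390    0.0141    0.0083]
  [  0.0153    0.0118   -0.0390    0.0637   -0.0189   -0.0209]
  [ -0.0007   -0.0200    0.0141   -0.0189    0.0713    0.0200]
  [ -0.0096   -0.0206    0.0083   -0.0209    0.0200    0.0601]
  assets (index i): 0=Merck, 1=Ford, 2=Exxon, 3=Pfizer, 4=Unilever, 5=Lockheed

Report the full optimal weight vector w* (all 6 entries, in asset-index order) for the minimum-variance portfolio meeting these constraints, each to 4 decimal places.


0.0823  0.2338  0.1528  0.1248  0.1681  0.2383

u=Σ⁻¹μ = [1.3816  2.8482  2.7073  3.1564  2.3371  3.6388]
v=Σ⁻¹𝟙 = [12.3064  13.4148  25.6815  39.8748  15.4380  28.3853]
a=μᵀu=2.154016  b=𝟙ᵀu=16.069423  c=𝟙ᵀv=135.100776  D=ac−b²=32.782813
λ₁=(c·0.145−b)/D = (135.100776·0.145−16.069423)/32.782813 = 0.107379
λ₂=(a−b·0.145)/D = (2.154016−16.069423·0.145)/32.782813 = -0.005370
w* = 0.107379·u + -0.005370·v:
  w_0 = 0.107379·1.3816 + -0.005370·12.3064 = 0.0823  (Merck)
  w_1 = 0.107379·2.8482 + -0.005370·13.4148 = 0.2338  (Ford)
  w_2 = 0.107379·2.7073 + -0.005370·25.6815 = 0.1528  (Exxon)
  w_3 = 0.107379·3.1564 + -0.005370·39.8748 = 0.1248  (Pfizer)
  w_4 = 0.107379·2.3371 + -0.005370·15.4380 = 0.1681  (Unilever)
  w_5 = 0.107379·3.6388 + -0.005370·28.3853 = 0.2383  (Lockheed)
Σw_i=1.0000  μᵀw=0.1450
σ²=wᵀΣw=λ₁·μ_p+λ₂ = 0.107379·0.145 + -0.005370 = 0.010200 ≈ 0.0102


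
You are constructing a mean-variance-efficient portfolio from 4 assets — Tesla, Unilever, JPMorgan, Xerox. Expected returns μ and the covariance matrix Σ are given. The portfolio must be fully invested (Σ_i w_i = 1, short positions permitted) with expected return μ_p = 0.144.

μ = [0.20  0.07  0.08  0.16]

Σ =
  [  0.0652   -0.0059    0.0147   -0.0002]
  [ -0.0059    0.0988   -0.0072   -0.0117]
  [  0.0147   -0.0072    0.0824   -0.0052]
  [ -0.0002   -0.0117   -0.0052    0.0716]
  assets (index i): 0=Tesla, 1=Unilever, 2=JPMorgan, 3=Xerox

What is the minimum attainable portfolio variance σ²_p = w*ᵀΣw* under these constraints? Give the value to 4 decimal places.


0.0186

x=Σ⁻¹μ = [3.0301  1.2357  0.6958  2.4956]
y=Σ⁻¹𝟙 = [13.9519  13.8540  11.9389  17.1364]
a=μᵀx=1.147465  b=𝟙ᵀx=7.457088  c=𝟙ᵀy=56.881127  D=ac−b²=9.660940
λ₁=(c·0.144−b)/D = (56.881127·0.144−7.457088)/9.660940 = 0.075955
λ₂=(a−b·0.144)/D = (1.147465−7.457088·0.144)/9.660940 = 0.007623
w* = 0.075955·x + 0.007623·y:
  w_0 = 0.075955·3.0301 + 0.007623·13.9519 = 0.3365  (Tesla)
  w_1 = 0.075955·1.2357 + 0.007623·13.8540 = 0.1995  (Unilever)
  w_2 = 0.075955·0.6958 + 0.007623·11.9389 = 0.1439  (JPMorgan)
  w_3 = 0.075955·2.4956 + 0.007623·17.1364 = 0.3202  (Xerox)
Σw_i=1.0000  μᵀw=0.1440
σ²=wᵀΣw=λ₁·μ_p+λ₂ = 0.075955·0.144 + 0.007623 = 0.018560 ≈ 0.0186


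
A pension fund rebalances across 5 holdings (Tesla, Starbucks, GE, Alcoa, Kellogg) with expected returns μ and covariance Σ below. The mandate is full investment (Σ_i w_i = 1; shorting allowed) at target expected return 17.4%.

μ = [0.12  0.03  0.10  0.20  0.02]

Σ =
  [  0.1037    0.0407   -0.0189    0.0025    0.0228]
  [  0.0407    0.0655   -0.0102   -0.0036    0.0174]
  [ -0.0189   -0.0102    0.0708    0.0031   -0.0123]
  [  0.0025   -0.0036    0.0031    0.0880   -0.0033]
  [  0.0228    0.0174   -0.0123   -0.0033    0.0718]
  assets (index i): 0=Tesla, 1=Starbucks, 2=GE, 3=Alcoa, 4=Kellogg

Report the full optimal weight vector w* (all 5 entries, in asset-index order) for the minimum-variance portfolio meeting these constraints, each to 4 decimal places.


0.3579  -0.1446  0.3173  0.5237  -0.0544

g=Σ⁻¹μ = [1.3984  -0.0899  1.7211  2.1781  0.2512]
h=Σ⁻¹𝟙 = [5.1741  12.1628  19.0333  11.5360  13.1278]
a=μᵀg=0.777863  b=𝟙ᵀg=5.458865  c=𝟙ᵀh=61.034020  D=ac−b²=17.676924
λ₁=(c·0.174−b)/D = (61.034020·0.174−5.458865)/17.676924 = 0.291966
λ₂=(a−b·0.174)/D = (0.777863−5.458865·0.174)/17.676924 = -0.009729
w* = 0.291966·g + -0.009729·h:
  w_0 = 0.291966·1.3984 + -0.009729·5.1741 = 0.3579  (Tesla)
  w_1 = 0.291966·-0.0899 + -0.009729·12.1628 = -0.1446  (Starbucks)
  w_2 = 0.291966·1.7211 + -0.009729·19.0333 = 0.3173  (GE)
  w_3 = 0.291966·2.1781 + -0.009729·11.5360 = 0.5237  (Alcoa)
  w_4 = 0.291966·0.2512 + -0.009729·13.1278 = -0.0544  (Kellogg)
Σw_i=1.0000  μᵀw=0.1740
σ²=wᵀΣw=λ₁·μ_p+λ₂ = 0.291966·0.174 + -0.009729 = 0.041073 ≈ 0.0411


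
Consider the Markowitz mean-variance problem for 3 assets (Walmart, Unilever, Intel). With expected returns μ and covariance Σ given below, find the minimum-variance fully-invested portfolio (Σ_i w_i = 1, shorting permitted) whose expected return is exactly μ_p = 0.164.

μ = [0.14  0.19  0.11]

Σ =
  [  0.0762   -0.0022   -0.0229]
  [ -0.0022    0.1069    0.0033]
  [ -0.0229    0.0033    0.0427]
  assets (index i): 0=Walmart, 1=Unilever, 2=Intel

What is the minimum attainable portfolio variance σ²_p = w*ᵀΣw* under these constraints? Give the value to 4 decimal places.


0.0392

u=Σ⁻¹μ = [3.1248  1.7145  4.1194]
v=Σ⁻¹𝟙 = [24.0941  8.7494  35.6647]
a=μᵀu=1.216358  b=𝟙ᵀu=8.958678  c=𝟙ᵀv=68.508191  D=ac−b²=3.072548
λ₁=(c·0.164−b)/D = (68.508191·0.164−8.958678)/3.072548 = 0.740970
λ₂=(a−b·0.164)/D = (1.216358−8.958678·0.164)/3.072548 = -0.082298
w* = 0.740970·u + -0.082298·v:
  w_0 = 0.740970·3.1248 + -0.082298·24.0941 = 0.3324  (Walmart)
  w_1 = 0.740970·1.7145 + -0.082298·8.7494 = 0.5503  (Unilever)
  w_2 = 0.740970·4.1194 + -0.082298·35.6647 = 0.1172  (Intel)
Σw_i=1.0000  μᵀw=0.1640
σ²=wᵀΣw=λ₁·μ_p+λ₂ = 0.740970·0.164 + -0.082298 = 0.039221 ≈ 0.0392


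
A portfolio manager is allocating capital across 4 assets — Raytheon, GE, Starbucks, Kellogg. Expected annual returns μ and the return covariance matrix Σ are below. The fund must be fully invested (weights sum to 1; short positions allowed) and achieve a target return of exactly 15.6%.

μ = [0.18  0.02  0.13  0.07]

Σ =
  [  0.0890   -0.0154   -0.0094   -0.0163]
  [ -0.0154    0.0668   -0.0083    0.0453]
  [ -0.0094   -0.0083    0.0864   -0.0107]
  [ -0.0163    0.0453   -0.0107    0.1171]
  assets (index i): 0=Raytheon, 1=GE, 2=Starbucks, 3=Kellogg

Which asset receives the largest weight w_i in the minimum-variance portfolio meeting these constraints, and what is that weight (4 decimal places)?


u=Σ⁻¹μ = [2.4809  0.4777  1.9363  0.9352]
v=Σ⁻¹𝟙 = [16.8834  16.8893  15.7511  5.7955]
a=μᵀu=0.773300  b=𝟙ᵀu=5.830125  c=𝟙ᵀv=55.319263  D=ac−b²=8.788043
λ₁=(c·0.156−b)/D = (55.319263·0.156−5.830125)/8.788043 = 0.318578
λ₂=(a−b·0.156)/D = (0.773300−5.830125·0.156)/8.788043 = -0.015498
w* = 0.318578·u + -0.015498·v:
  w_0 = 0.318578·2.4809 + -0.015498·16.8834 = 0.5287  (Raytheon)
  w_1 = 0.318578·0.4777 + -0.015498·16.8893 = -0.1096  (GE)
  w_2 = 0.318578·1.9363 + -0.015498·15.7511 = 0.3727  (Starbucks)
  w_3 = 0.318578·0.9352 + -0.015498·5.7955 = 0.2081  (Kellogg)
Σw_i=1.0000  μᵀw=0.1560
σ²=wᵀΣw=λ₁·μ_p+λ₂ = 0.318578·0.156 + -0.015498 = 0.034200 ≈ 0.0342

Raytheon (0.5287)


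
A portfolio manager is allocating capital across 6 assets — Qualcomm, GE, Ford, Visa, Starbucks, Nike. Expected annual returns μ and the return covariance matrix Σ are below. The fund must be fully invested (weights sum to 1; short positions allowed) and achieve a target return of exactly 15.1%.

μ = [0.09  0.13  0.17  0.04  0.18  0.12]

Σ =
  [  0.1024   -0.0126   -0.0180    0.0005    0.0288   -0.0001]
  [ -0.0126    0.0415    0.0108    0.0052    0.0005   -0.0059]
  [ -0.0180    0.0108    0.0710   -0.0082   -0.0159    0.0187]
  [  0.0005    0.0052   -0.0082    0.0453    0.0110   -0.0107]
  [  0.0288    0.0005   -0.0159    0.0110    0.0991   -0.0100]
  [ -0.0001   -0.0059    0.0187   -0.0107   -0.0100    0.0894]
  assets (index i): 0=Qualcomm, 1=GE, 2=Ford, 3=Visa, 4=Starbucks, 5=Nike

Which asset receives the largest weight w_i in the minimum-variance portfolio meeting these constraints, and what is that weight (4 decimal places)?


GE (0.2977)

x=Σ⁻¹μ = [1.1211  2.9121  2.4035  0.8264  1.9055  1.3450]
y=Σ⁻¹𝟙 = [13.0418  23.1044  14.7107  23.3007  7.2953  13.2528]
a=μᵀx=1.425519  b=𝟙ᵀx=10.513662  c=𝟙ᵀy=94.705607  D=ac−b²=24.467527
λ₁=(c·0.151−b)/D = (94.705607·0.151−10.513662)/24.467527 = 0.154772
λ₂=(a−b·0.151)/D = (1.425519−10.513662·0.151)/24.467527 = -0.006623
w* = 0.154772·x + -0.006623·y:
  w_0 = 0.154772·1.1211 + -0.006623·13.0418 = 0.0871  (Qualcomm)
  w_1 = 0.154772·2.9121 + -0.006623·23.1044 = 0.2977  (GE)
  w_2 = 0.154772·2.4035 + -0.006623·14.7107 = 0.2746  (Ford)
  w_3 = 0.154772·0.8264 + -0.006623·23.3007 = -0.0264  (Visa)
  w_4 = 0.154772·1.9055 + -0.006623·7.2953 = 0.2466  (Starbucks)
  w_5 = 0.154772·1.3450 + -0.006623·13.2528 = 0.1204  (Nike)
Σw_i=1.0000  μᵀw=0.1510
σ²=wᵀΣw=λ₁·μ_p+λ₂ = 0.154772·0.151 + -0.006623 = 0.016748 ≈ 0.0167


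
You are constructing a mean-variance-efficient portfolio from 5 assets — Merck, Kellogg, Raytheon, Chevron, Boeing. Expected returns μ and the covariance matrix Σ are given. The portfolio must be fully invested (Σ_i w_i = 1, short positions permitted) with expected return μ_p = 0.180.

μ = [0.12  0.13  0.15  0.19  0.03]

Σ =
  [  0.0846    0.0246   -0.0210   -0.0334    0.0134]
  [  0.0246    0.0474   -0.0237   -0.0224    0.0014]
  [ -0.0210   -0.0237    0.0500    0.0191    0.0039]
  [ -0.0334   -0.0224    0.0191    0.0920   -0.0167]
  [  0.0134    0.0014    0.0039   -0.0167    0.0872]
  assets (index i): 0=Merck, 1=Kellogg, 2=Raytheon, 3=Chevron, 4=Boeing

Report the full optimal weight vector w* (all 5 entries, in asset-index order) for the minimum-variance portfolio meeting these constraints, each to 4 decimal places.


0.1835  0.3837  0.4118  0.2856  -0.2647

x=Σ⁻¹μ = [2.3258  5.7876  5.4642  3.2331  0.2685]
y=Σ⁻¹𝟙 = [15.6137  41.1305  37.2890  20.7560  10.7155]
a=μᵀx=2.473436  b=𝟙ᵀx=17.079061  c=𝟙ᵀy=125.504681  D=ac−b²=18.733447
λ₁=(c·0.180−b)/D = (125.504681·0.180−17.079061)/18.733447 = 0.294221
λ₂=(a−b·0.180)/D = (2.473436−17.079061·0.180)/18.733447 = -0.032071
w* = 0.294221·x + -0.032071·y:
  w_0 = 0.294221·2.3258 + -0.032071·15.6137 = 0.1835  (Merck)
  w_1 = 0.294221·5.7876 + -0.032071·41.1305 = 0.3837  (Kellogg)
  w_2 = 0.294221·5.4642 + -0.032071·37.2890 = 0.4118  (Raytheon)
  w_3 = 0.294221·3.2331 + -0.032071·20.7560 = 0.2856  (Chevron)
  w_4 = 0.294221·0.2685 + -0.032071·10.7155 = -0.2647  (Boeing)
Σw_i=1.0000  μᵀw=0.1800
σ²=wᵀΣw=λ₁·μ_p+λ₂ = 0.294221·0.180 + -0.032071 = 0.020889 ≈ 0.0209


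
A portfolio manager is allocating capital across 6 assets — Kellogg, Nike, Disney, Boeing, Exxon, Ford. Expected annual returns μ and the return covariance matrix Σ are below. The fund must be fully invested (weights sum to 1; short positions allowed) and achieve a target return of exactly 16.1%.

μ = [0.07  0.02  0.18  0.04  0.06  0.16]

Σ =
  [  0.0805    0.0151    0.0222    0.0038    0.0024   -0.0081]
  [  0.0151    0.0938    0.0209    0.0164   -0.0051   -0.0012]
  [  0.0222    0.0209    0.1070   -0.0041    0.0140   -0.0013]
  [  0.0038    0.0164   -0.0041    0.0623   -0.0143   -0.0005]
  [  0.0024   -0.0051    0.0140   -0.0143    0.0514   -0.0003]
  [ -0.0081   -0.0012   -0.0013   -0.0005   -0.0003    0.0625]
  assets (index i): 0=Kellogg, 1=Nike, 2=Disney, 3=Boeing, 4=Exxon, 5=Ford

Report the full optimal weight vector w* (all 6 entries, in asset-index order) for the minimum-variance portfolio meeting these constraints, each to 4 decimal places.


u=Σ⁻¹μ = [0.6985  -0.3374  1.5469  1.0376  0.9843  2.6893]
v=Σ⁻¹𝟙 = [10.3474  6.2449  3.7915  19.7113  24.1469  17.8134]
a=μᵀu=0.851423  b=𝟙ᵀu=6.619087  c=𝟙ᵀv=82.055369  D=ac−b²=26.051544
λ₁=(c·0.161−b)/D = (82.055369·0.161−6.619087)/26.051544 = 0.253030
λ₂=(a−b·0.161)/D = (0.851423−6.619087·0.161)/26.051544 = -0.008224
w* = 0.253030·u + -0.008224·v:
  w_0 = 0.253030·0.6985 + -0.008224·10.3474 = 0.0917  (Kellogg)
  w_1 = 0.253030·-0.3374 + -0.008224·6.2449 = -0.1367  (Nike)
  w_2 = 0.253030·1.5469 + -0.008224·3.7915 = 0.3602  (Disney)
  w_3 = 0.253030·1.0376 + -0.008224·19.7113 = 0.1004  (Boeing)
  w_4 = 0.253030·0.9843 + -0.008224·24.1469 = 0.0505  (Exxon)
  w_5 = 0.253030·2.6893 + -0.008224·17.8134 = 0.5340  (Ford)
Σw_i=1.0000  μᵀw=0.1610
σ²=wᵀΣw=λ₁·μ_p+λ₂ = 0.253030·0.161 + -0.008224 = 0.032514 ≈ 0.0325

0.0917  -0.1367  0.3602  0.1004  0.0505  0.5340


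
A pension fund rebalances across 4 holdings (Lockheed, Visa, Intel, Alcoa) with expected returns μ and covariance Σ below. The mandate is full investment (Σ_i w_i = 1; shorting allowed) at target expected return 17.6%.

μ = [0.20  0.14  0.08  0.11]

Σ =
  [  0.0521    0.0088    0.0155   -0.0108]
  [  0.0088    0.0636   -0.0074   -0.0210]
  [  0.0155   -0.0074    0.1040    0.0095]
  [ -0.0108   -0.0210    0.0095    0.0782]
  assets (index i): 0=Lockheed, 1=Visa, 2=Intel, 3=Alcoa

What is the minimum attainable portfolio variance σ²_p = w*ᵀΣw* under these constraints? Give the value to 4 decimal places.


p=Σ⁻¹μ = [3.9138  2.5374  0.1278  2.6131]
q=Σ⁻¹𝟙 = [17.8965  20.6158  6.5885  19.9952]
a=μᵀp=1.435662  b=𝟙ᵀp=9.192060  c=𝟙ᵀq=65.095986  D=ac−b²=8.961844
λ₁=(c·0.176−b)/D = (65.095986·0.176−9.192060)/8.961844 = 0.252720
λ₂=(a−b·0.176)/D = (1.435662−9.192060·0.176)/8.961844 = -0.020324
w* = 0.252720·p + -0.020324·q:
  w_0 = 0.252720·3.9138 + -0.020324·17.8965 = 0.6254  (Lockheed)
  w_1 = 0.252720·2.5374 + -0.020324·20.6158 = 0.2223  (Visa)
  w_2 = 0.252720·0.1278 + -0.020324·6.5885 = -0.1016  (Intel)
  w_3 = 0.252720·2.6131 + -0.020324·19.9952 = 0.2540  (Alcoa)
Σw_i=1.0000  μᵀw=0.1760
σ²=wᵀΣw=λ₁·μ_p+λ₂ = 0.252720·0.176 + -0.020324 = 0.024155 ≈ 0.0242

0.0242


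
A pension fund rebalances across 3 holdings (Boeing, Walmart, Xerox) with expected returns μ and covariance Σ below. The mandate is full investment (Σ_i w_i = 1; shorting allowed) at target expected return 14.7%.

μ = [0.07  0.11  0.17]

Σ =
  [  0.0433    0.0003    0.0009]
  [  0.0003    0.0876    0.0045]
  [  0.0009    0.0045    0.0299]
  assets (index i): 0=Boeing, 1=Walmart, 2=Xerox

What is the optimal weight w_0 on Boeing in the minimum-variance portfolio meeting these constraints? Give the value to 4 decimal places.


0.1602

u=Σ⁻¹μ = [1.4957  0.9683  5.4949]
v=Σ⁻¹𝟙 = [22.3766  9.7307  31.3068]
a=μᵀu=1.145341  b=𝟙ᵀu=7.958887  c=𝟙ᵀv=63.414012  D=ac−b²=9.286796
λ₁=(c·0.147−b)/D = (63.414012·0.147−7.958887)/9.286796 = 0.146765
λ₂=(a−b·0.147)/D = (1.145341−7.958887·0.147)/9.286796 = -0.002651
w* = 0.146765·u + -0.002651·v:
  w_0 = 0.146765·1.4957 + -0.002651·22.3766 = 0.1602  (Boeing)
  w_1 = 0.146765·0.9683 + -0.002651·9.7307 = 0.1163  (Walmart)
  w_2 = 0.146765·5.4949 + -0.002651·31.3068 = 0.7235  (Xerox)
Σw_i=1.0000  μᵀw=0.1470
σ²=wᵀΣw=λ₁·μ_p+λ₂ = 0.146765·0.147 + -0.002651 = 0.018924 ≈ 0.0189


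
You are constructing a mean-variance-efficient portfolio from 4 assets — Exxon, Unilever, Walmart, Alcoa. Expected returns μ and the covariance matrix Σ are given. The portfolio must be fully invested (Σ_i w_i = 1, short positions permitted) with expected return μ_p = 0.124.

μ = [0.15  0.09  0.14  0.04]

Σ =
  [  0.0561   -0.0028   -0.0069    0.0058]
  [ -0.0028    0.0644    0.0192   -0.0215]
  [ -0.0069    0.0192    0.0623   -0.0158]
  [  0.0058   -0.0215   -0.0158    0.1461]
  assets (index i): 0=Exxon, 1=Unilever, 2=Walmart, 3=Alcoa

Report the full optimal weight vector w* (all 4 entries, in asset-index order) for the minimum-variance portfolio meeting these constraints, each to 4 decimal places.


p=Σ⁻¹μ = [2.9618  0.9955  2.4113  0.5635]
q=Σ⁻¹𝟙 = [19.5217  14.9007  16.1599  10.0100]
a=μᵀp=0.893991  b=𝟙ᵀp=6.932113  c=𝟙ᵀq=60.592394  D=ac−b²=6.114881
λ₁=(c·0.124−b)/D = (60.592394·0.124−6.932113)/6.114881 = 0.095070
λ₂=(a−b·0.124)/D = (0.893991−6.932113·0.124)/6.114881 = 0.005627
w* = 0.095070·p + 0.005627·q:
  w_0 = 0.095070·2.9618 + 0.005627·19.5217 = 0.3914  (Exxon)
  w_1 = 0.095070·0.9955 + 0.005627·14.9007 = 0.1785  (Unilever)
  w_2 = 0.095070·2.4113 + 0.005627·16.1599 = 0.3202  (Walmart)
  w_3 = 0.095070·0.5635 + 0.005627·10.0100 = 0.1099  (Alcoa)
Σw_i=1.0000  μᵀw=0.1240
σ²=wᵀΣw=λ₁·μ_p+λ₂ = 0.095070·0.124 + 0.005627 = 0.017416 ≈ 0.0174

0.3914  0.1785  0.3202  0.1099


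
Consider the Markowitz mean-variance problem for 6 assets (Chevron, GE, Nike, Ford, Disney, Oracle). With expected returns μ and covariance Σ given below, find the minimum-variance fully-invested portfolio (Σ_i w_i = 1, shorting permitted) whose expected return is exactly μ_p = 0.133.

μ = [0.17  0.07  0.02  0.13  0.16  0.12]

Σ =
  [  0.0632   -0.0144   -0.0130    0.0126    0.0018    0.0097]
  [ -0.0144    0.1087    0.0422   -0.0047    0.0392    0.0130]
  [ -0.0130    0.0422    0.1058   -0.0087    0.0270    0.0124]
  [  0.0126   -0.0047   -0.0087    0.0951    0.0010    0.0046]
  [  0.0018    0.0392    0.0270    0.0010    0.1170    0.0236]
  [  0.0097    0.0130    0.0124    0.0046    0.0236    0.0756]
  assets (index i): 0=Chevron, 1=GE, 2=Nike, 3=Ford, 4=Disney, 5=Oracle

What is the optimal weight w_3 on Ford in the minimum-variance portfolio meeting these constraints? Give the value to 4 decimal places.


u=Σ⁻¹μ = [2.4658  0.5663  0.0087  1.0198  0.9661  0.8085]
v=Σ⁻¹𝟙 = [15.9931  6.8105  7.9146  9.0746  2.6364  7.3310]
a=μᵀu=0.843157  b=𝟙ᵀu=5.835105  c=𝟙ᵀv=49.760305  D=ac−b²=7.907281
λ₁=(c·0.133−b)/D = (49.760305·0.133−5.835105)/7.907281 = 0.099025
λ₂=(a−b·0.133)/D = (0.843157−5.835105·0.133)/7.907281 = 0.008484
w* = 0.099025·u + 0.008484·v:
  w_0 = 0.099025·2.4658 + 0.008484·15.9931 = 0.3799  (Chevron)
  w_1 = 0.099025·0.5663 + 0.008484·6.8105 = 0.1139  (GE)
  w_2 = 0.099025·0.0087 + 0.008484·7.9146 = 0.0680  (Nike)
  w_3 = 0.099025·1.0198 + 0.008484·9.0746 = 0.1780  (Ford)
  w_4 = 0.099025·0.9661 + 0.008484·2.6364 = 0.1180  (Disney)
  w_5 = 0.099025·0.8085 + 0.008484·7.3310 = 0.1423  (Oracle)
Σw_i=1.0000  μᵀw=0.1330
σ²=wᵀΣw=λ₁·μ_p+λ₂ = 0.099025·0.133 + 0.008484 = 0.021655 ≈ 0.0217

0.1780


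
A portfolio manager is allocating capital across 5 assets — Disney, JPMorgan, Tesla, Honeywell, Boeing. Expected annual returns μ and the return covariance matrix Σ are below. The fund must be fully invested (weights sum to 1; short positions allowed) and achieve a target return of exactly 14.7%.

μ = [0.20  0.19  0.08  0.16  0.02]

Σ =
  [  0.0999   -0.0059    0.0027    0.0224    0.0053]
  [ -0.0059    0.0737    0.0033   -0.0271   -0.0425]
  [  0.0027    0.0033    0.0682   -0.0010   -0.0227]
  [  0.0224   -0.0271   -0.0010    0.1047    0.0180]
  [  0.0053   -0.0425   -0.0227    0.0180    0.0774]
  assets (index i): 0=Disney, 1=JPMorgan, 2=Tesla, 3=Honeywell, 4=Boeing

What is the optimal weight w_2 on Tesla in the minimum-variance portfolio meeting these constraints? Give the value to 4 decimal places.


u=Σ⁻¹μ = [1.6436  5.1167  1.9049  1.9947  3.0502]
v=Σ⁻¹𝟙 = [6.9260  39.9120  25.6502  11.9209  39.1116]
a=μᵀu=1.833444  b=𝟙ᵀu=13.710069  c=𝟙ᵀv=123.520679  D=ac−b²=38.502245
λ₁=(c·0.147−b)/D = (123.520679·0.147−13.710069)/38.502245 = 0.115512
λ₂=(a−b·0.147)/D = (1.833444−13.710069·0.147)/38.502245 = -0.004725
w* = 0.115512·u + -0.004725·v:
  w_0 = 0.115512·1.6436 + -0.004725·6.9260 = 0.1571  (Disney)
  w_1 = 0.115512·5.1167 + -0.004725·39.9120 = 0.4024  (JPMorgan)
  w_2 = 0.115512·1.9049 + -0.004725·25.6502 = 0.0988  (Tesla)
  w_3 = 0.115512·1.9947 + -0.004725·11.9209 = 0.1741  (Honeywell)
  w_4 = 0.115512·3.0502 + -0.004725·39.1116 = 0.1675  (Boeing)
Σw_i=1.0000  μᵀw=0.1470
σ²=wᵀΣw=λ₁·μ_p+λ₂ = 0.115512·0.147 + -0.004725 = 0.012255 ≈ 0.0123

0.0988


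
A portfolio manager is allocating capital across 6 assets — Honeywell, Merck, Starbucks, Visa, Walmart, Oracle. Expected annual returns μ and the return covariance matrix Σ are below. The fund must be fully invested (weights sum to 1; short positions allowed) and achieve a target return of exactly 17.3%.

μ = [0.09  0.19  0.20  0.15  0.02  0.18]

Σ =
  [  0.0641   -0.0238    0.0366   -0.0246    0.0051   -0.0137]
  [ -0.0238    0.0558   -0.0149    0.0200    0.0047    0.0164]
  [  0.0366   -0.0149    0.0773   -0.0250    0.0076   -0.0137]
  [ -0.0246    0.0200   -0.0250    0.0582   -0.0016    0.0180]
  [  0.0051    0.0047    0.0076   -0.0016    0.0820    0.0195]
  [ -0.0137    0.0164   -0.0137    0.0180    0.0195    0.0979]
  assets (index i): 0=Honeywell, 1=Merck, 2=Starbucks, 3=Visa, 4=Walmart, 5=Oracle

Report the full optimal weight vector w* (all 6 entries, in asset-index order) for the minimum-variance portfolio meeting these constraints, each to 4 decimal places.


u=Σ⁻¹μ = [2.4441  3.8124  3.6007  3.3351  -0.7726  1.5866]
v=Σ⁻¹𝟙 = [26.4001  21.3174  12.9817  24.8847  7.1500  6.1550]
a=μᵀu=2.434851  b=𝟙ᵀu=14.006248  c=𝟙ᵀv=98.888800  D=ac−b²=44.604477
λ₁=(c·0.173−b)/D = (98.888800·0.173−14.006248)/44.604477 = 0.069534
λ₂=(a−b·0.173)/D = (2.434851−14.006248·0.173)/44.604477 = 0.000264
w* = 0.069534·u + 0.000264·v:
  w_0 = 0.069534·2.4441 + 0.000264·26.4001 = 0.1769  (Honeywell)
  w_1 = 0.069534·3.8124 + 0.000264·21.3174 = 0.2707  (Merck)
  w_2 = 0.069534·3.6007 + 0.000264·12.9817 = 0.2538  (Starbucks)
  w_3 = 0.069534·3.3351 + 0.000264·24.8847 = 0.2385  (Visa)
  w_4 = 0.069534·-0.7726 + 0.000264·7.1500 = -0.0518  (Walmart)
  w_5 = 0.069534·1.5866 + 0.000264·6.1550 = 0.1119  (Oracle)
Σw_i=1.0000  μᵀw=0.1730
σ²=wᵀΣw=λ₁·μ_p+λ₂ = 0.069534·0.173 + 0.000264 = 0.012293 ≈ 0.0123

0.1769  0.2707  0.2538  0.2385  -0.0518  0.1119


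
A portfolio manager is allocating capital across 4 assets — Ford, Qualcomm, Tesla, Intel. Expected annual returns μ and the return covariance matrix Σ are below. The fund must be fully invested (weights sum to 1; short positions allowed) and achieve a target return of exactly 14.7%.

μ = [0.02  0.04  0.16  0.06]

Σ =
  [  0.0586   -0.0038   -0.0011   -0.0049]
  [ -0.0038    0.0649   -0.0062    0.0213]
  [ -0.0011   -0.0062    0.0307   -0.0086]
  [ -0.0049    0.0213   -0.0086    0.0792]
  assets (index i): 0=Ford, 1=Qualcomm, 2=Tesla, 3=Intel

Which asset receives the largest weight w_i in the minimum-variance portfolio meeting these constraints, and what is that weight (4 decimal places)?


Tesla (0.8628)

g=Σ⁻¹μ = [0.6015  0.8051  5.7322  1.2007]
h=Σ⁻¹𝟙 = [20.0210  15.8495  40.4107  13.9904]
a=μᵀg=1.033432  b=𝟙ᵀg=8.339531  c=𝟙ᵀh=90.271584  D=ac−b²=23.741795
λ₁=(c·0.147−b)/D = (90.271584·0.147−8.339531)/23.741795 = 0.207667
λ₂=(a−b·0.147)/D = (1.033432−8.339531·0.147)/23.741795 = -0.008107
w* = 0.207667·g + -0.008107·h:
  w_0 = 0.207667·0.6015 + -0.008107·20.0210 = -0.0374  (Ford)
  w_1 = 0.207667·0.8051 + -0.008107·15.8495 = 0.0387  (Qualcomm)
  w_2 = 0.207667·5.7322 + -0.008107·40.4107 = 0.8628  (Tesla)
  w_3 = 0.207667·1.2007 + -0.008107·13.9904 = 0.1359  (Intel)
Σw_i=1.0000  μᵀw=0.1470
σ²=wᵀΣw=λ₁·μ_p+λ₂ = 0.207667·0.147 + -0.008107 = 0.022420 ≈ 0.0224


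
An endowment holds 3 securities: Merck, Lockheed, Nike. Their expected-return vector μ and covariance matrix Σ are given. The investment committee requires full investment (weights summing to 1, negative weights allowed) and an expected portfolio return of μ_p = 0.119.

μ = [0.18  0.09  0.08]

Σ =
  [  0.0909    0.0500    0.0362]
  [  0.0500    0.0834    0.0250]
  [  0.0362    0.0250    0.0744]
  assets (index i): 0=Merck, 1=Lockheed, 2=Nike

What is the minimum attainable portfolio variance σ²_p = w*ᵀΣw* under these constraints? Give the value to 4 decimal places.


0.0525

x=Σ⁻¹μ = [2.0154  -0.1752  0.1535]
y=Σ⁻¹𝟙 = [3.2930  7.1919  9.4220]
a=μᵀx=0.359291  b=𝟙ᵀx=1.993761  c=𝟙ᵀy=19.906843  D=ac−b²=3.177256
λ₁=(c·0.119−b)/D = (19.906843·0.119−1.993761)/3.177256 = 0.118075
λ₂=(a−b·0.119)/D = (0.359291−1.993761·0.119)/3.177256 = 0.038408
w* = 0.118075·x + 0.038408·y:
  w_0 = 0.118075·2.0154 + 0.038408·3.2930 = 0.3644  (Merck)
  w_1 = 0.118075·-0.1752 + 0.038408·7.1919 = 0.2555  (Lockheed)
  w_2 = 0.118075·0.1535 + 0.038408·9.4220 = 0.3800  (Nike)
Σw_i=1.0000  μᵀw=0.1190
σ²=wᵀΣw=λ₁·μ_p+λ₂ = 0.118075·0.119 + 0.038408 = 0.052459 ≈ 0.0525


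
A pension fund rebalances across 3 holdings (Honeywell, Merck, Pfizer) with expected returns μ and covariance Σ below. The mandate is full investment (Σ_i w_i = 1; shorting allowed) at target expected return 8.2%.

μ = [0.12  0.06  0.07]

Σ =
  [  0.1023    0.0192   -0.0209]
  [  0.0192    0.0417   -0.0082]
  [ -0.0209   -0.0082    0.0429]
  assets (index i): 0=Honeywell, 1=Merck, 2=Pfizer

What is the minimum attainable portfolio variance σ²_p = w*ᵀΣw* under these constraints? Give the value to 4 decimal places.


0.0155

u=Σ⁻¹μ = [1.4625  1.2743  2.5878]
v=Σ⁻¹𝟙 = [11.9954  25.1354  33.9584]
a=μᵀu=0.433110  b=𝟙ᵀu=5.324660  c=𝟙ᵀv=71.089202  D=ac−b²=2.437446
λ₁=(c·0.082−b)/D = (71.089202·0.082−5.324660)/2.437446 = 0.207042
λ₂=(a−b·0.082)/D = (0.433110−5.324660·0.082)/2.437446 = -0.001441
w* = 0.207042·u + -0.001441·v:
  w_0 = 0.207042·1.4625 + -0.001441·11.9954 = 0.2855  (Honeywell)
  w_1 = 0.207042·1.2743 + -0.001441·25.1354 = 0.2276  (Merck)
  w_2 = 0.207042·2.5878 + -0.001441·33.9584 = 0.4869  (Pfizer)
Σw_i=1.0000  μᵀw=0.0820
σ²=wᵀΣw=λ₁·μ_p+λ₂ = 0.207042·0.082 + -0.001441 = 0.015537 ≈ 0.0155


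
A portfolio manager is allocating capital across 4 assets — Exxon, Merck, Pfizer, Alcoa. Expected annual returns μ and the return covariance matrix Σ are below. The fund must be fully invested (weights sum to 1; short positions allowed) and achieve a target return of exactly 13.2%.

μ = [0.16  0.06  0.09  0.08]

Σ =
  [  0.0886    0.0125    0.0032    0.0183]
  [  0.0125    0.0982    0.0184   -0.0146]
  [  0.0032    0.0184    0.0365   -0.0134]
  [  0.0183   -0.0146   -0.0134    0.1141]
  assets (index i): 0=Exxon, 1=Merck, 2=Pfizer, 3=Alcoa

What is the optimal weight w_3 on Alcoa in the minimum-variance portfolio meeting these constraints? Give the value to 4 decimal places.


x=Σ⁻¹μ = [1.5490  0.0421  2.5885  0.7621]
y=Σ⁻¹𝟙 = [7.0469  5.7440  28.1709  11.6774]
a=μᵀx=0.544303  b=𝟙ᵀx=4.941720  c=𝟙ᵀy=52.639223  D=ac−b²=4.231094
λ₁=(c·0.132−b)/D = (52.639223·0.132−4.941720)/4.231094 = 0.474264
λ₂=(a−b·0.132)/D = (0.544303−4.941720·0.132)/4.231094 = -0.025526
w* = 0.474264·x + -0.025526·y:
  w_0 = 0.474264·1.5490 + -0.025526·7.0469 = 0.5548  (Exxon)
  w_1 = 0.474264·0.0421 + -0.025526·5.7440 = -0.1267  (Merck)
  w_2 = 0.474264·2.5885 + -0.025526·28.1709 = 0.5085  (Pfizer)
  w_3 = 0.474264·0.7621 + -0.025526·11.6774 = 0.0633  (Alcoa)
Σw_i=1.0000  μᵀw=0.1320
σ²=wᵀΣw=λ₁·μ_p+λ₂ = 0.474264·0.132 + -0.025526 = 0.037077 ≈ 0.0371

0.0633
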